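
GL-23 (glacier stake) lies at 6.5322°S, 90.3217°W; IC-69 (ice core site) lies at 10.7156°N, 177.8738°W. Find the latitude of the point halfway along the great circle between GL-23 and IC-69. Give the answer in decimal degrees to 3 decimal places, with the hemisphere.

Bx = cos φ₂ cos Δλ = 0.041966,  By = cos φ₂ sin Δλ = -0.981666
φₘ = atan2(sin φ₁ + sin φ₂, √((cos φ₁ + Bx)² + By²)) = 2.89567°
λₘ = λ₁ + atan2(By, cos φ₁ + Bx) = -133.79366°

2.896°N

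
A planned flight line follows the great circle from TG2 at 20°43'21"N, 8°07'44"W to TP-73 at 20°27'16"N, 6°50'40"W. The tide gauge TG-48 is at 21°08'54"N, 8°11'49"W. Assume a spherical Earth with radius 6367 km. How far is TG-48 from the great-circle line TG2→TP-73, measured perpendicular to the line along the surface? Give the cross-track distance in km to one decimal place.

44.7 km

TG2: φ = +20.72250°, λ = -8.12889°
TP-73: φ = +20.45444°, λ = -6.84444°
TG-48: φ = +21.14833°, λ = -8.19694°
δ₁₃ = central angle TG2→TG-48 = 0.007515 rad  (haversine)
θ₁₃ = bearing TG2→TG-48 = 351.522°,  θ₁₂ = bearing TG2→TP-73 = 102.341°
dₓₜ = R·arcsin(sin δ₁₃ · sin(θ₁₃ − θ₁₂)) = 6367·arcsin(0.00751·sin(249.181°)) = -44.721 km
|dₓₜ| = 44.721 km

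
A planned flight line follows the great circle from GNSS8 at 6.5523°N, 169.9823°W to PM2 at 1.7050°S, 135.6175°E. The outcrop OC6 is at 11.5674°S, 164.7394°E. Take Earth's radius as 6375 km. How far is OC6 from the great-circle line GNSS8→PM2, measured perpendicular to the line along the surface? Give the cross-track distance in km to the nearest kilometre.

δ₁₃ = central angle GNSS8→OC6 = 0.540968 rad  (haversine)
θ₁₃ = bearing GNSS8→OC6 = 234.328°,  θ₁₂ = bearing GNSS8→PM2 = 263.267°
dₓₜ = R·arcsin(sin δ₁₃ · sin(θ₁₃ − θ₁₂)) = 6375·arcsin(0.51497·sin(-28.939°)) = -1605.417 km
|dₓₜ| = 1605.417 km

1605 km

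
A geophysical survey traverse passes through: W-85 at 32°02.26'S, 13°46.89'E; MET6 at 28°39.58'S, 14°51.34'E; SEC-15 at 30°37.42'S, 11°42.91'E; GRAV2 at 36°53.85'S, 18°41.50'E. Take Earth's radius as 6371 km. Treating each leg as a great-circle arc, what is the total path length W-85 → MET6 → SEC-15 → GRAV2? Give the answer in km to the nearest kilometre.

1713 km

W-85: φ = -32.03767°, λ = +13.78150°
MET6: φ = -28.65967°, λ = +14.85567°
SEC-15: φ = -30.62367°, λ = +11.71517°
GRAV2: φ = -36.89750°, λ = +18.69167°
W-85→MET6: c = 0.061135 rad, d = 389.49 km
MET6→SEC-15: c = 0.058685 rad, d = 373.88 km
SEC-15→GRAV2: c = 0.149029 rad, d = 949.46 km
Total = 389.49 + 373.88 + 949.46 = 1712.84 km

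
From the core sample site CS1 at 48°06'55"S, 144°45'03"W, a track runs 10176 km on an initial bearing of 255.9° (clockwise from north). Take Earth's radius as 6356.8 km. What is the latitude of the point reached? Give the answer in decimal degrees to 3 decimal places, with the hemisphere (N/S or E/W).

CS1: φ = -48.11528°, λ = -144.75083°
δ = d/R = 10176/6356.8 = 1.600805 rad
φ₂ = arcsin(sin φ₁ cos δ + cos φ₁ sin δ cos θ)
   = arcsin(-0.74449·-0.03000 + 0.66763·0.99955·-0.24362) = -8.06141°
λ₂ = λ₁ + atan2(sin θ sin δ cos φ₁, cos δ − sin φ₁ sin φ₂) = 113.51750°

8.061°S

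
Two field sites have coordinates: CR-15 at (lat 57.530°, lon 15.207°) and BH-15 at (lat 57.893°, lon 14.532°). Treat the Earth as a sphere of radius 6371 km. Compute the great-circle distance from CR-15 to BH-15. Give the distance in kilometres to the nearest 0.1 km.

56.9 km

Δφ = 0.3630°,  Δλ = -0.6750°
a = sin²(Δφ/2) + cos φ₁ cos φ₂ sin²(Δλ/2) = 0.000020
c = 2·arcsin(√a) = 0.008930 rad = 0.5116°
d = R·c = 6371 × 0.008930 = 56.9 km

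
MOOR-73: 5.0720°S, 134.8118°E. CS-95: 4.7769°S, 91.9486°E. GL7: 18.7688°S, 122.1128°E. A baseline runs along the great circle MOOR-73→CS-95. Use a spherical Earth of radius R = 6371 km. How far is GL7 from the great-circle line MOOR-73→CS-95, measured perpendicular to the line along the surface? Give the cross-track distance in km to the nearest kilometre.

1499 km

δ₁₃ = central angle MOOR-73→GL7 = 0.322354 rad  (haversine)
θ₁₃ = bearing MOOR-73→GL7 = 221.072°,  θ₁₂ = bearing MOOR-73→CS-95 = 268.447°
dₓₜ = R·arcsin(sin δ₁₃ · sin(θ₁₃ − θ₁₂)) = 6371·arcsin(0.31680·sin(-47.375°)) = -1498.897 km
|dₓₜ| = 1498.897 km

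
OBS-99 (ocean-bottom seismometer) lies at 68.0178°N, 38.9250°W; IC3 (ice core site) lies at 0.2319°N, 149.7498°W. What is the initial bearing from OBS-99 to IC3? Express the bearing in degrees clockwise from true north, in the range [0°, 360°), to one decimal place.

289.5°

Δλ = -110.8248°
y = sin Δλ · cos φ₂ = -0.934664
x = cos φ₁ sin φ₂ − sin φ₁ cos φ₂ cos Δλ = 0.331178
θ = atan2(y, x) = -70.4893° → 289.5107° (mod 360°)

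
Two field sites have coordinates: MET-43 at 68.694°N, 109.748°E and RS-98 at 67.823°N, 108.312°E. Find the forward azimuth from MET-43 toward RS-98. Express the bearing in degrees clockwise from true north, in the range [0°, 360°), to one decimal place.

212.1°

Δλ = -1.4360°
y = sin Δλ · cos φ₂ = -0.009459
x = cos φ₁ sin φ₂ − sin φ₁ cos φ₂ cos Δλ = -0.015091
θ = atan2(y, x) = -147.9189° → 212.0811° (mod 360°)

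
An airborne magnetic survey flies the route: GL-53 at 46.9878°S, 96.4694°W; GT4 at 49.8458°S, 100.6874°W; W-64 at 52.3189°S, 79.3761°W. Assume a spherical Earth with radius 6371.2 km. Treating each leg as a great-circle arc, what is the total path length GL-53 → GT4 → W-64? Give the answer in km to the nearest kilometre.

1953 km

GL-53→GT4: c = 0.069804 rad, d = 444.73 km
GT4→W-64: c = 0.236710 rad, d = 1508.12 km
Total = 444.73 + 1508.12 = 1952.86 km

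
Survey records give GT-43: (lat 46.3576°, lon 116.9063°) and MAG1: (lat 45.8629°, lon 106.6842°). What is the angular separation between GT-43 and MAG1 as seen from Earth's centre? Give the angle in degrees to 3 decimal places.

7.099°

Δφ = -0.4947°,  Δλ = -10.2221°
a = sin²(Δφ/2) + cos φ₁ cos φ₂ sin²(Δλ/2) = 0.003833
c = 2·arcsin(√a) = 0.123901 rad = 7.0990°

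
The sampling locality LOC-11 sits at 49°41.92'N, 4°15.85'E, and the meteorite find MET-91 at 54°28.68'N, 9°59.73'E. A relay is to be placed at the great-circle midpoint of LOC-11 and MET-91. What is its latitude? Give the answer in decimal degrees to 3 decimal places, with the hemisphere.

52.123°N

LOC-11: φ = +49.69867°, λ = +4.26417°
MET-91: φ = +54.47800°, λ = +9.99550°
Bx = cos φ₂ cos Δλ = 0.578111,  By = cos φ₂ sin Δλ = 0.058022
φₘ = atan2(sin φ₁ + sin φ₂, √((cos φ₁ + Bx)² + By²)) = 52.12298°
λₘ = λ₁ + atan2(By, cos φ₁ + Bx) = 6.97615°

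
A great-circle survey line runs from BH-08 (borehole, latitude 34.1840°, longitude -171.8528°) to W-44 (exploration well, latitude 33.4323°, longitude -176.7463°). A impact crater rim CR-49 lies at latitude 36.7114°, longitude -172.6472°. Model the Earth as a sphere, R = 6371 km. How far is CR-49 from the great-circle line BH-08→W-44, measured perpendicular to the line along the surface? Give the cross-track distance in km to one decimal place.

289.0 km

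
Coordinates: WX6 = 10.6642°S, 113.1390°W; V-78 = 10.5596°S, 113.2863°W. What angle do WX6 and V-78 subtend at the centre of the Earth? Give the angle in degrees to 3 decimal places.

Δφ = 0.1046°,  Δλ = -0.1473°
a = sin²(Δφ/2) + cos φ₁ cos φ₂ sin²(Δλ/2) = 0.000002
c = 2·arcsin(√a) = 0.003117 rad = 0.1786°

0.179°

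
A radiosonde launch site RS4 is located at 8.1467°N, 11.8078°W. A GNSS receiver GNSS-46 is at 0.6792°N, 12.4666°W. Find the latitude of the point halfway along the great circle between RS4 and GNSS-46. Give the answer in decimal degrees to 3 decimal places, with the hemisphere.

4.413°N

Bx = cos φ₂ cos Δλ = 0.999864,  By = cos φ₂ sin Δλ = -0.011497
φₘ = atan2(sin φ₁ + sin φ₂, √((cos φ₁ + Bx)² + By²)) = 4.41302°
λₘ = λ₁ + atan2(By, cos φ₁ + Bx) = -12.13886°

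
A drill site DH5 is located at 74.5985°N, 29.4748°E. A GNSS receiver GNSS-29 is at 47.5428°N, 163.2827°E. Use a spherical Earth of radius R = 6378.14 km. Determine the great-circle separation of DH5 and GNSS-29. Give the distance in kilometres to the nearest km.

Δφ = -27.0557°,  Δλ = 133.8079°
a = sin²(Δφ/2) + cos φ₁ cos φ₂ sin²(Δλ/2) = 0.206408
c = 2·arcsin(√a) = 0.943222 rad = 54.0426°
d = R·c = 6378.14 × 0.943222 = 6016.0 km

6016 km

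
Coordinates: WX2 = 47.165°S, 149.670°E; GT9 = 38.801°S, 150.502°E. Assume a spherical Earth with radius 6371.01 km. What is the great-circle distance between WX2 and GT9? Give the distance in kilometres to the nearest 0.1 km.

932.5 km

Δφ = 8.3640°,  Δλ = 0.8320°
a = sin²(Δφ/2) + cos φ₁ cos φ₂ sin²(Δλ/2) = 0.005346
c = 2·arcsin(√a) = 0.146363 rad = 8.3860°
d = R·c = 6371.01 × 0.146363 = 932.5 km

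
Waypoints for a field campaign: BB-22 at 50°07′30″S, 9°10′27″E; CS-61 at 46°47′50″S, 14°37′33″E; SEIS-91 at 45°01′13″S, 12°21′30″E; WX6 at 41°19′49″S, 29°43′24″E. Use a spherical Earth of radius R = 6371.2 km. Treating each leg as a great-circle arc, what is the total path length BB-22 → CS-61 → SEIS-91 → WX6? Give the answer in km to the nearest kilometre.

2274 km

BB-22: φ = -50.12500°, λ = +9.17417°
CS-61: φ = -46.79722°, λ = +14.62583°
SEIS-91: φ = -45.02028°, λ = +12.35833°
WX6: φ = -41.33028°, λ = +29.72333°
BB-22→CS-61: c = 0.085717 rad, d = 546.12 km
CS-61→SEIS-91: c = 0.041470 rad, d = 264.22 km
SEIS-91→WX6: c = 0.229699 rad, d = 1463.46 km
Total = 546.12 + 264.22 + 1463.46 = 2273.80 km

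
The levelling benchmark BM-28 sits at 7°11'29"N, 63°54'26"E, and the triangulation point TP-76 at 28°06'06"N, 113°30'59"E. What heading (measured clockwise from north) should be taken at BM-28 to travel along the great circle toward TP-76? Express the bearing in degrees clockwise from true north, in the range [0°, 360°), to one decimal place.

59.5°

BM-28: φ = +7.19139°, λ = +63.90722°
TP-76: φ = +28.10167°, λ = +113.51639°
Δλ = 49.6092°
y = sin Δλ · cos φ₂ = 0.671854
x = cos φ₁ sin φ₂ − sin φ₁ cos φ₂ cos Δλ = 0.395776
θ = atan2(y, x) = 59.4985° → 59.4985° (mod 360°)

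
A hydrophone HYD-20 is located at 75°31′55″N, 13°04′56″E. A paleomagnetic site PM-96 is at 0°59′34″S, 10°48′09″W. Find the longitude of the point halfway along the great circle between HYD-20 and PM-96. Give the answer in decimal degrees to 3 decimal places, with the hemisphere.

6.094°W

HYD-20: φ = +75.53194°, λ = +13.08222°
PM-96: φ = -0.99278°, λ = -10.80250°
Bx = cos φ₂ cos Δλ = 0.914225,  By = cos φ₂ sin Δλ = -0.404837
φₘ = atan2(sin φ₁ + sin φ₂, √((cos φ₁ + Bx)² + By²)) = 37.65378°
λₘ = λ₁ + atan2(By, cos φ₁ + Bx) = -6.09437°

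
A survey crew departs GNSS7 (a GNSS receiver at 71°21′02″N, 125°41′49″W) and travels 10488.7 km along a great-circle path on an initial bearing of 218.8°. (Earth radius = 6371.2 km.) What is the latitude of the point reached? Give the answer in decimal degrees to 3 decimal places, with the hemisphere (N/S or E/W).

18.660°S

GNSS7: φ = +71.35056°, λ = -125.69694°
δ = d/R = 10488.7/6371.2 = 1.646268 rad
φ₂ = arcsin(sin φ₁ cos δ + cos φ₁ sin δ cos θ)
   = arcsin(0.94749·-0.07540 + 0.31978·0.99715·-0.77934) = -18.65964°
λ₂ = λ₁ + atan2(sin θ sin δ cos φ₁, cos δ − sin φ₁ sin φ₂) = -166.95758°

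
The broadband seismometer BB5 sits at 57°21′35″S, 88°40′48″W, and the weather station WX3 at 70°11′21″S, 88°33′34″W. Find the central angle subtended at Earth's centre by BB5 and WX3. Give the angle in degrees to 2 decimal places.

12.83°

BB5: φ = -57.35972°, λ = -88.68000°
WX3: φ = -70.18917°, λ = -88.55944°
Δφ = -12.8294°,  Δλ = 0.1206°
a = sin²(Δφ/2) + cos φ₁ cos φ₂ sin²(Δλ/2) = 0.012483
c = 2·arcsin(√a) = 0.223918 rad = 12.8295°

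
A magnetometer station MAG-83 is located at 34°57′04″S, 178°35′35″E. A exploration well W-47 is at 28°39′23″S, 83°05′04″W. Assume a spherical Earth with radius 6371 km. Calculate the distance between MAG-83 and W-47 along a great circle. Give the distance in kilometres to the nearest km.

8915 km

MAG-83: φ = -34.95111°, λ = +178.59306°
W-47: φ = -28.65639°, λ = -83.08444°
Δφ = 6.2947°,  Δλ = 98.3225°
a = sin²(Δφ/2) + cos φ₁ cos φ₂ sin²(Δλ/2) = 0.414690
c = 2·arcsin(√a) = 1.399338 rad = 80.1761°
d = R·c = 6371 × 1.399338 = 8915.2 km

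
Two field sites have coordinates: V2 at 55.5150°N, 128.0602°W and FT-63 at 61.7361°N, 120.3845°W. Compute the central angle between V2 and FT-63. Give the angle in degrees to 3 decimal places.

Δφ = 6.2211°,  Δλ = 7.6757°
a = sin²(Δφ/2) + cos φ₁ cos φ₂ sin²(Δλ/2) = 0.004146
c = 2·arcsin(√a) = 0.128861 rad = 7.3832°

7.383°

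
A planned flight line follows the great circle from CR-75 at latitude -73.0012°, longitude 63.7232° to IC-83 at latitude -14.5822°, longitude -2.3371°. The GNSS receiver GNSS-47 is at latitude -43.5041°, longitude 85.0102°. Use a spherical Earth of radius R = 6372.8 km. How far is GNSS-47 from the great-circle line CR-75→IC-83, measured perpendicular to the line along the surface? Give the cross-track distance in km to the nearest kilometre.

3383 km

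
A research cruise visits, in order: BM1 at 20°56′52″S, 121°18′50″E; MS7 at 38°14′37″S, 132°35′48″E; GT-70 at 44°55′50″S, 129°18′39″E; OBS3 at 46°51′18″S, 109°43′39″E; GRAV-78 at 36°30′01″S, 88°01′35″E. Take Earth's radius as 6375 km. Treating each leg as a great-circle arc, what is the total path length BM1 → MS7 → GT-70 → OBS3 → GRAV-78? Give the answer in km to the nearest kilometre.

6657 km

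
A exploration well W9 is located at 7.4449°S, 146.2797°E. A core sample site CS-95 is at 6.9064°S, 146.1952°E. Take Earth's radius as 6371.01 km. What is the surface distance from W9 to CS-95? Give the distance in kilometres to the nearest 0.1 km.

60.6 km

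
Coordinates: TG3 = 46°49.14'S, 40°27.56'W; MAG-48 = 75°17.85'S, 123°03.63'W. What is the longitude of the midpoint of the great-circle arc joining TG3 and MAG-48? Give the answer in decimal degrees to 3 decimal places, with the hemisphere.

59.802°W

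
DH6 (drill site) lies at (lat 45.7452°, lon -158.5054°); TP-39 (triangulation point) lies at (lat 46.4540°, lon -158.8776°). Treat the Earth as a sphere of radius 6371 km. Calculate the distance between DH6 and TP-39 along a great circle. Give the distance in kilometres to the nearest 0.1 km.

83.9 km

Δφ = 0.7088°,  Δλ = -0.3722°
a = sin²(Δφ/2) + cos φ₁ cos φ₂ sin²(Δλ/2) = 0.000043
c = 2·arcsin(√a) = 0.013165 rad = 0.7543°
d = R·c = 6371 × 0.013165 = 83.9 km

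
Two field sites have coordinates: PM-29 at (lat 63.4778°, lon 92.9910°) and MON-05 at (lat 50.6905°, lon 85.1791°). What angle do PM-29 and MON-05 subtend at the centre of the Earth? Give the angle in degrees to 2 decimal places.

Δφ = -12.7873°,  Δλ = -7.8119°
a = sin²(Δφ/2) + cos φ₁ cos φ₂ sin²(Δλ/2) = 0.013713
c = 2·arcsin(√a) = 0.234747 rad = 13.4500°

13.45°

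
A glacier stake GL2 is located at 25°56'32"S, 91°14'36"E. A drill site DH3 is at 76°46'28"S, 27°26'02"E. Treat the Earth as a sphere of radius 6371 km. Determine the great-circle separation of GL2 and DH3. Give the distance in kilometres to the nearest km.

GL2: φ = -25.94222°, λ = +91.24333°
DH3: φ = -76.77444°, λ = +27.43389°
Δφ = -50.8322°,  Δλ = -63.8094°
a = sin²(Δφ/2) + cos φ₁ cos φ₂ sin²(Δλ/2) = 0.241668
c = 2·arcsin(√a) = 1.027847 rad = 58.8913°
d = R·c = 6371 × 1.027847 = 6548.4 km

6548 km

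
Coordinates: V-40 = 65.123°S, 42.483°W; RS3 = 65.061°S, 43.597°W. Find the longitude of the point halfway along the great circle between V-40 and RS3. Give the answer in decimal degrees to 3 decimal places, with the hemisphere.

43.041°W

Bx = cos φ₂ cos Δλ = 0.421573,  By = cos φ₂ sin Δλ = -0.008198
φₘ = atan2(sin φ₁ + sin φ₂, √((cos φ₁ + Bx)² + By²)) = -65.09303°
λₘ = λ₁ + atan2(By, cos φ₁ + Bx) = -43.04065°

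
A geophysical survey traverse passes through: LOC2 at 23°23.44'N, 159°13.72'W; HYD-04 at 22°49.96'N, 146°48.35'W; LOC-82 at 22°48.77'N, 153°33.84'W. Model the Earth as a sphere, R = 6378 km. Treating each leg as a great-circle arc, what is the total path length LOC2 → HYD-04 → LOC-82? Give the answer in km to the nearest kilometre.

LOC2: φ = +23.39067°, λ = -159.22867°
HYD-04: φ = +22.83267°, λ = -146.80583°
LOC-82: φ = +22.81283°, λ = -153.56400°
LOC2→HYD-04: c = 0.199594 rad, d = 1273.01 km
HYD-04→LOC-82: c = 0.108709 rad, d = 693.34 km
Total = 1273.01 + 693.34 = 1966.35 km

1966 km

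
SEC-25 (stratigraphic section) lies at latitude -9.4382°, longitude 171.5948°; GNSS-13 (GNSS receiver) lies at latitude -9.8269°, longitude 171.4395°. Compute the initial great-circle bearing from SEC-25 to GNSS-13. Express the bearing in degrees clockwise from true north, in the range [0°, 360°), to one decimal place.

201.5°

Δλ = -0.1553°
y = sin Δλ · cos φ₂ = -0.002671
x = cos φ₁ sin φ₂ − sin φ₁ cos φ₂ cos Δλ = -0.006785
θ = atan2(y, x) = -158.5133° → 201.4867° (mod 360°)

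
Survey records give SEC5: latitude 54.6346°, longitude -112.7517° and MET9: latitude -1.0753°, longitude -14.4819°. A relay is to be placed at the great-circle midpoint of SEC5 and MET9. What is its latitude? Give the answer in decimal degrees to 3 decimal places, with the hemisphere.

Bx = cos φ₂ cos Δλ = -0.143809,  By = cos φ₂ sin Δλ = 0.989427
φₘ = atan2(sin φ₁ + sin φ₂, √((cos φ₁ + Bx)² + By²)) = 36.39523°
λₘ = λ₁ + atan2(By, cos φ₁ + Bx) = -46.48331°

36.395°N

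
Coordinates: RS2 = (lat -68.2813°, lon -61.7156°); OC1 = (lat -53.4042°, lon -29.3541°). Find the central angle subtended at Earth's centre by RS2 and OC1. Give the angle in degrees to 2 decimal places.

21.22°

Δφ = 14.8771°,  Δλ = 32.3615°
a = sin²(Δφ/2) + cos φ₁ cos φ₂ sin²(Δλ/2) = 0.033892
c = 2·arcsin(√a) = 0.370310 rad = 21.2172°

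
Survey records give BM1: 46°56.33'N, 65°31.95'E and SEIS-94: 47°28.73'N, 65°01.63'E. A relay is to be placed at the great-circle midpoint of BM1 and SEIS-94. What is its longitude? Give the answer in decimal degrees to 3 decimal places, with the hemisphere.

65.281°E

BM1: φ = +46.93883°, λ = +65.53250°
SEIS-94: φ = +47.47883°, λ = +65.02717°
Bx = cos φ₂ cos Δλ = 0.675836,  By = cos φ₂ sin Δλ = -0.005961
φₘ = atan2(sin φ₁ + sin φ₂, √((cos φ₁ + Bx)² + By²)) = 47.20911°
λₘ = λ₁ + atan2(By, cos φ₁ + Bx) = 65.28112°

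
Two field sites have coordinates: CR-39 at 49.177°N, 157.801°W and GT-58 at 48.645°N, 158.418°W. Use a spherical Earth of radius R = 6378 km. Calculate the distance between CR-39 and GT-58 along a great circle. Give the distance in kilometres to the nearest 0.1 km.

Δφ = -0.5320°,  Δλ = -0.6170°
a = sin²(Δφ/2) + cos φ₁ cos φ₂ sin²(Δλ/2) = 0.000034
c = 2·arcsin(√a) = 0.011675 rad = 0.6689°
d = R·c = 6378 × 0.011675 = 74.5 km

74.5 km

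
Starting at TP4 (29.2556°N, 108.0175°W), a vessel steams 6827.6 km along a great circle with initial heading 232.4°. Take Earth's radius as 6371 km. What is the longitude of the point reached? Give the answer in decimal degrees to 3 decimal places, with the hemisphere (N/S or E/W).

δ = d/R = 6827.6/6371 = 1.071668 rad
φ₂ = arcsin(sin φ₁ cos δ + cos φ₁ sin δ cos θ)
   = arcsin(0.48871·0.47866 + 0.87245·0.87800·-0.61015) = -13.50045°
λ₂ = λ₁ + atan2(sin θ sin δ cos φ₁, cos δ − sin φ₁ sin φ₂) = -153.69336°

153.693°W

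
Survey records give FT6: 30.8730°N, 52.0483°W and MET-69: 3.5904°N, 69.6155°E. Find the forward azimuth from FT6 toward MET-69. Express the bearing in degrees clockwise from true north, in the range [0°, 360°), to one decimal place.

Δλ = 121.6638°
y = sin Δλ · cos φ₂ = 0.849472
x = cos φ₁ sin φ₂ − sin φ₁ cos φ₂ cos Δλ = 0.322584
θ = atan2(y, x) = 69.2059° → 69.2059° (mod 360°)

69.2°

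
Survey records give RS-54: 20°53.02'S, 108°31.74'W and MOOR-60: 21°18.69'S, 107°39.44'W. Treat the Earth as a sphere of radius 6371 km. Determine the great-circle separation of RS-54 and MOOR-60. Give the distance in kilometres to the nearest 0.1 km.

RS-54: φ = -20.88367°, λ = -108.52900°
MOOR-60: φ = -21.31150°, λ = -107.65733°
Δφ = -0.4278°,  Δλ = 0.8717°
a = sin²(Δφ/2) + cos φ₁ cos φ₂ sin²(Δλ/2) = 0.000064
c = 2·arcsin(√a) = 0.016038 rad = 0.9189°
d = R·c = 6371 × 0.016038 = 102.2 km

102.2 km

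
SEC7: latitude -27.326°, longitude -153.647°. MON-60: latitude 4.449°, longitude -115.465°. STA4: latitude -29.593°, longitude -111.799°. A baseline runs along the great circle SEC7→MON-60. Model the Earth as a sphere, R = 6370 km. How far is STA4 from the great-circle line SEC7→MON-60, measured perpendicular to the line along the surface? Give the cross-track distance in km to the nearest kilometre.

2954 km

δ₁₃ = central angle SEC7→STA4 = 0.639891 rad  (haversine)
θ₁₃ = bearing SEC7→STA4 = 103.696°,  θ₁₂ = bearing SEC7→MON-60 = 55.179°
dₓₜ = R·arcsin(sin δ₁₃ · sin(θ₁₃ − θ₁₂)) = 6370·arcsin(0.59711·sin(48.517°)) = 2954.210 km
|dₓₜ| = 2954.210 km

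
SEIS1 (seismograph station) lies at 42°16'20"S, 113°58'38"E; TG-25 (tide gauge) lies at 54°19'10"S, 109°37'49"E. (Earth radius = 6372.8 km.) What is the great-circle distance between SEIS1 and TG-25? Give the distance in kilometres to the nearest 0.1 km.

1377.4 km

SEIS1: φ = -42.27222°, λ = +113.97722°
TG-25: φ = -54.31944°, λ = +109.63028°
Δφ = -12.0472°,  Δλ = -4.3469°
a = sin²(Δφ/2) + cos φ₁ cos φ₂ sin²(Δλ/2) = 0.011633
c = 2·arcsin(√a) = 0.216131 rad = 12.3834°
d = R·c = 6372.8 × 0.216131 = 1377.4 km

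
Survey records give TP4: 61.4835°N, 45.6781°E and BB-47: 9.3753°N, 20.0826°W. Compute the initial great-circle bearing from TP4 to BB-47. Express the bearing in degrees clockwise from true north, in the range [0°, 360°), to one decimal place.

Δλ = -65.7607°
y = sin Δλ · cos φ₂ = -0.899659
x = cos φ₁ sin φ₂ − sin φ₁ cos φ₂ cos Δλ = -0.278151
θ = atan2(y, x) = -107.1803° → 252.8197° (mod 360°)

252.8°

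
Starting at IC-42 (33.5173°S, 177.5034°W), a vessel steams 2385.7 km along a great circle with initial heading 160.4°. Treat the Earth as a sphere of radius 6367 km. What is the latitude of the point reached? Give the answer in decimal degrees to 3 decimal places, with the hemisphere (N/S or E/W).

53.257°S

δ = d/R = 2385.7/6367 = 0.374698 rad
φ₂ = arcsin(sin φ₁ cos δ + cos φ₁ sin δ cos θ)
   = arcsin(-0.55219·0.93062 + 0.83372·0.36599·-0.94206) = -53.25735°
λ₂ = λ₁ + atan2(sin θ sin δ cos φ₁, cos δ − sin φ₁ sin φ₂) = -165.66051°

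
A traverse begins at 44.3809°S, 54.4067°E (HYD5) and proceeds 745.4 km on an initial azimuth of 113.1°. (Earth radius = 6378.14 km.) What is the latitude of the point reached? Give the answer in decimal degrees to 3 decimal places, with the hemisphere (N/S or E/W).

δ = d/R = 745.4/6378.14 = 0.116868 rad
φ₂ = arcsin(sin φ₁ cos δ + cos φ₁ sin δ cos θ)
   = arcsin(-0.69943·0.99318 + 0.71471·0.11660·-0.39234) = -46.66470°
λ₂ = λ₁ + atan2(sin θ sin δ cos φ₁, cos δ − sin φ₁ sin φ₂) = 63.39802°

46.665°S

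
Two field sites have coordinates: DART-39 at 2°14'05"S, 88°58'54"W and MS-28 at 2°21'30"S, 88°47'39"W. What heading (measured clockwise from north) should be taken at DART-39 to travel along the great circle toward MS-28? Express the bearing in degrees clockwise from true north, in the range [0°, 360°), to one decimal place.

DART-39: φ = -2.23472°, λ = -88.98167°
MS-28: φ = -2.35833°, λ = -88.79417°
Δλ = 0.1875°
y = sin Δλ · cos φ₂ = 0.003270
x = cos φ₁ sin φ₂ − sin φ₁ cos φ₂ cos Δλ = -0.002158
θ = atan2(y, x) = 123.4201° → 123.4201° (mod 360°)

123.4°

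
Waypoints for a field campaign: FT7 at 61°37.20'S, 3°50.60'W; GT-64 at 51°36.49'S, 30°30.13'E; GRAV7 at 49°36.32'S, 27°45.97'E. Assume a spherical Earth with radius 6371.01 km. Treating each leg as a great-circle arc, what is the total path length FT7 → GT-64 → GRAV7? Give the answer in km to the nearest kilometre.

2635 km

FT7: φ = -61.62000°, λ = -3.84333°
GT-64: φ = -51.60817°, λ = +30.50217°
GRAV7: φ = -49.60533°, λ = +27.76617°
FT7→GT-64: c = 0.367285 rad, d = 2339.97 km
GT-64→GRAV7: c = 0.046257 rad, d = 294.71 km
Total = 2339.97 + 294.71 = 2634.68 km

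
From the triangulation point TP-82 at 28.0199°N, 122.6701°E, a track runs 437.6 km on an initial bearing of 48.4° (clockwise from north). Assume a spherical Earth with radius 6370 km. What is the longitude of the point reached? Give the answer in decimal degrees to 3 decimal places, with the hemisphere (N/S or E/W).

δ = d/R = 437.6/6370 = 0.068697 rad
φ₂ = arcsin(sin φ₁ cos δ + cos φ₁ sin δ cos θ)
   = arcsin(0.46978·0.99764 + 0.88278·0.06864·0.66393) = 30.59072°
λ₂ = λ₁ + atan2(sin θ sin δ cos φ₁, cos δ − sin φ₁ sin φ₂) = 126.08868°

126.089°E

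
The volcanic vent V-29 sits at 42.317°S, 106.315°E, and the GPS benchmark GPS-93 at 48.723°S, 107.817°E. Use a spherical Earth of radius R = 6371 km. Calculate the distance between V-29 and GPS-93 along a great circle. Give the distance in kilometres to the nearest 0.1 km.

Δφ = -6.4060°,  Δλ = 1.5020°
a = sin²(Δφ/2) + cos φ₁ cos φ₂ sin²(Δλ/2) = 0.003206
c = 2·arcsin(√a) = 0.113298 rad = 6.4915°
d = R·c = 6371 × 0.113298 = 721.8 km

721.8 km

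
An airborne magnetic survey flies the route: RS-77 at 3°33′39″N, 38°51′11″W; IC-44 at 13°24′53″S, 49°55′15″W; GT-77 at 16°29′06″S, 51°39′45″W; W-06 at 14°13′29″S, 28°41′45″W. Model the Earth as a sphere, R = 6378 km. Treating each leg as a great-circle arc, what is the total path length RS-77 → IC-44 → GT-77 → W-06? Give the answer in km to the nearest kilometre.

5117 km

RS-77: φ = +3.56083°, λ = -38.85306°
IC-44: φ = -13.41472°, λ = -49.92083°
GT-77: φ = -16.48500°, λ = -51.66250°
W-06: φ = -14.22472°, λ = -28.69583°
RS-77→IC-44: c = 0.352905 rad, d = 2250.83 km
IC-44→GT-77: c = 0.061105 rad, d = 389.73 km
GT-77→W-06: c = 0.388329 rad, d = 2476.77 km
Total = 2250.83 + 389.73 + 2476.77 = 5117.32 km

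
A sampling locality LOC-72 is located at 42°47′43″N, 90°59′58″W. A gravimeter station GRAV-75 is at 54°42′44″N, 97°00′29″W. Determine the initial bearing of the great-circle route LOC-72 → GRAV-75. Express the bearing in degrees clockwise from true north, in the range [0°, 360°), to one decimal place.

LOC-72: φ = +42.79528°, λ = -90.99944°
GRAV-75: φ = +54.71222°, λ = -97.00806°
Δλ = -6.0086°
y = sin Δλ · cos φ₂ = -0.060471
x = cos φ₁ sin φ₂ − sin φ₁ cos φ₂ cos Δλ = 0.208650
θ = atan2(y, x) = -16.1626° → 343.8374° (mod 360°)

343.8°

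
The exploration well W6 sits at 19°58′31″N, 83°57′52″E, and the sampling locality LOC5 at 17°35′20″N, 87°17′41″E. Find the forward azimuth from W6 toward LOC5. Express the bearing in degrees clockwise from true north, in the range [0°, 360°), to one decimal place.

126.6°

W6: φ = +19.97528°, λ = +83.96444°
LOC5: φ = +17.58889°, λ = +87.29472°
Δλ = 3.3303°
y = sin Δλ · cos φ₂ = 0.055376
x = cos φ₁ sin φ₂ − sin φ₁ cos φ₂ cos Δλ = -0.041088
θ = atan2(y, x) = 126.5751° → 126.5751° (mod 360°)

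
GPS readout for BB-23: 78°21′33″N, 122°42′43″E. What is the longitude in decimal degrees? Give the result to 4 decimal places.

122° + 42′/60 + 43″/3600 = 122 + 0.70000 + 0.01194 = 122.7119°

122.7119°E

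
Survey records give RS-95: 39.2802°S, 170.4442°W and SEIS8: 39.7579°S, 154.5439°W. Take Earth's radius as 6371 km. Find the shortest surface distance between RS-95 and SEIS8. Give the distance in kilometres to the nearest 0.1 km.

Δφ = -0.4777°,  Δλ = 15.9003°
a = sin²(Δφ/2) + cos φ₁ cos φ₂ sin²(Δλ/2) = 0.011401
c = 2·arcsin(√a) = 0.213958 rad = 12.2589°
d = R·c = 6371 × 0.213958 = 1363.1 km

1363.1 km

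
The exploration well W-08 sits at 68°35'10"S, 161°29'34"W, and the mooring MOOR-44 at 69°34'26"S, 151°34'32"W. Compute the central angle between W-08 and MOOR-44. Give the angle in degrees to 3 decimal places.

3.672°

W-08: φ = -68.58611°, λ = -161.49278°
MOOR-44: φ = -69.57389°, λ = -151.57556°
Δφ = -0.9878°,  Δλ = 9.9172°
a = sin²(Δφ/2) + cos φ₁ cos φ₂ sin²(Δλ/2) = 0.001026
c = 2·arcsin(√a) = 0.064082 rad = 3.6716°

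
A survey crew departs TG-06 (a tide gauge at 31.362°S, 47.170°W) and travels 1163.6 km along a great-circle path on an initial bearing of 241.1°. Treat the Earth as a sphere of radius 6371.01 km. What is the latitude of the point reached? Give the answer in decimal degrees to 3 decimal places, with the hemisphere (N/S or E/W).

35.926°S

δ = d/R = 1163.6/6371.01 = 0.182640 rad
φ₂ = arcsin(sin φ₁ cos δ + cos φ₁ sin δ cos θ)
   = arcsin(-0.52044·0.98337 + 0.85390·0.18163·-0.48328) = -35.92597°
λ₂ = λ₁ + atan2(sin θ sin δ cos φ₁, cos δ − sin φ₁ sin φ₂) = -58.49416°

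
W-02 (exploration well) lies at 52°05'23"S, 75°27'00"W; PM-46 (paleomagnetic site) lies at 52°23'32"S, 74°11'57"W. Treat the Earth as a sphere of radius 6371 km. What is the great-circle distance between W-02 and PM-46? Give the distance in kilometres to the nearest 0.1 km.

91.6 km

W-02: φ = -52.08972°, λ = -75.45000°
PM-46: φ = -52.39222°, λ = -74.19917°
Δφ = -0.3025°,  Δλ = 1.2508°
a = sin²(Δφ/2) + cos φ₁ cos φ₂ sin²(Δλ/2) = 0.000052
c = 2·arcsin(√a) = 0.014373 rad = 0.8235°
d = R·c = 6371 × 0.014373 = 91.6 km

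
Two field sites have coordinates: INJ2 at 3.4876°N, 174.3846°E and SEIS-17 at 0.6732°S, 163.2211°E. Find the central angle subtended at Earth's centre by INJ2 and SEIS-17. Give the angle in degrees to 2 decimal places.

Δφ = -4.1608°,  Δλ = -11.1635°
a = sin²(Δφ/2) + cos φ₁ cos φ₂ sin²(Δλ/2) = 0.010760
c = 2·arcsin(√a) = 0.207838 rad = 11.9082°

11.91°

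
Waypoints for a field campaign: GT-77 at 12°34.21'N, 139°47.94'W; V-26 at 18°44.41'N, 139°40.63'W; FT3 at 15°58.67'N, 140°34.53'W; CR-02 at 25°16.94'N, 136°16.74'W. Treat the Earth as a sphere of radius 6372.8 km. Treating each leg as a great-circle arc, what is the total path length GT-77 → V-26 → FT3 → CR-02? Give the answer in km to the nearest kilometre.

GT-77: φ = +12.57017°, λ = -139.79900°
V-26: φ = +18.74017°, λ = -139.67717°
FT3: φ = +15.97783°, λ = -140.57550°
CR-02: φ = +25.28233°, λ = -136.27900°
GT-77→V-26: c = 0.107706 rad, d = 686.39 km
V-26→FT3: c = 0.050480 rad, d = 321.70 km
FT3→CR-02: c = 0.176865 rad, d = 1127.13 km
Total = 686.39 + 321.70 + 1127.13 = 2135.22 km

2135 km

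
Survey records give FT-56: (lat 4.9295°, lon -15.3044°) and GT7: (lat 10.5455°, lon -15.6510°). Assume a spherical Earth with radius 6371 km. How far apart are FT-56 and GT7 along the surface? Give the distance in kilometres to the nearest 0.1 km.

625.6 km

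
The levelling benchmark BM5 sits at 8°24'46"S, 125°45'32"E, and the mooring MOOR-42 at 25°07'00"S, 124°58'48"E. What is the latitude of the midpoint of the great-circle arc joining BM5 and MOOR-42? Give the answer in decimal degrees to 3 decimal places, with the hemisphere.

BM5: φ = -8.41278°, λ = +125.75889°
MOOR-42: φ = -25.11667°, λ = +124.98000°
Bx = cos φ₂ cos Δλ = 0.905362,  By = cos φ₂ sin Δλ = -0.012308
φₘ = atan2(sin φ₁ + sin φ₂, √((cos φ₁ + Bx)² + By²)) = -16.76509°
λₘ = λ₁ + atan2(By, cos φ₁ + Bx) = 125.38667°

16.765°S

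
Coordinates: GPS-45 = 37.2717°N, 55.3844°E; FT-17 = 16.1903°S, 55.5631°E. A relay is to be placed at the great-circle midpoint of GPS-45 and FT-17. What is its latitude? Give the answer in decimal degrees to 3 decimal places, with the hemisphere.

10.541°N

Bx = cos φ₂ cos Δλ = 0.960336,  By = cos φ₂ sin Δλ = 0.002995
φₘ = atan2(sin φ₁ + sin φ₂, √((cos φ₁ + Bx)² + By²)) = 10.54071°
λₘ = λ₁ + atan2(By, cos φ₁ + Bx) = 55.48212°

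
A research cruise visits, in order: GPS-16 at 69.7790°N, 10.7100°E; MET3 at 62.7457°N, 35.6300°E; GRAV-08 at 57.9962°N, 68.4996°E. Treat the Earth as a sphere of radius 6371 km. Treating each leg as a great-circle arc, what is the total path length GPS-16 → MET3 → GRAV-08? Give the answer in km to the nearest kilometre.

GPS-16→MET3: c = 0.211398 rad, d = 1346.82 km
MET3→GRAV-08: c = 0.291853 rad, d = 1859.40 km
Total = 1346.82 + 1859.40 = 3206.21 km

3206 km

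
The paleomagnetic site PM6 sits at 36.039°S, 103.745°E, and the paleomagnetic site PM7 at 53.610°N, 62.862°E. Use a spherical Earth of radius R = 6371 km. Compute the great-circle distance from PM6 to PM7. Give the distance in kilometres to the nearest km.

Δφ = 89.6490°,  Δλ = -40.8830°
a = sin²(Δφ/2) + cos φ₁ cos φ₂ sin²(Δλ/2) = 0.555453
c = 2·arcsin(√a) = 1.681931 rad = 96.3676°
d = R·c = 6371 × 1.681931 = 10715.6 km

10716 km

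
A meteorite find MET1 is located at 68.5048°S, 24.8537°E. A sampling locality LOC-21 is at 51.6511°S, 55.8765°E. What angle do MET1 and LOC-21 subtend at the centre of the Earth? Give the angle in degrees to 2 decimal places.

Δφ = 16.8537°,  Δλ = 31.0228°
a = sin²(Δφ/2) + cos φ₁ cos φ₂ sin²(Δλ/2) = 0.037735
c = 2·arcsin(√a) = 0.390998 rad = 22.4026°

22.40°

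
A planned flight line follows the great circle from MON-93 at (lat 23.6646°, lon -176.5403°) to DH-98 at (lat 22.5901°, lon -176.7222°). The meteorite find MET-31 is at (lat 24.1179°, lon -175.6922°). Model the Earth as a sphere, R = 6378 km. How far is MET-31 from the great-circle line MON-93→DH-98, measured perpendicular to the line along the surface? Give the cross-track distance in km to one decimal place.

77.3 km

δ₁₃ = central angle MON-93→MET-31 = 0.015677 rad  (haversine)
θ₁₃ = bearing MON-93→MET-31 = 59.519°,  θ₁₂ = bearing MON-93→DH-98 = 188.885°
dₓₜ = R·arcsin(sin δ₁₃ · sin(θ₁₃ − θ₁₂)) = 6378·arcsin(0.01568·sin(-129.366°)) = -77.299 km
|dₓₜ| = 77.299 km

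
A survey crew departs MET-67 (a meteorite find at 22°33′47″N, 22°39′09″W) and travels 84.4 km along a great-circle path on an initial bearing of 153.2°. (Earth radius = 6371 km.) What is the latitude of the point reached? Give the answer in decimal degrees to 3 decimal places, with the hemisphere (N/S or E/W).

MET-67: φ = +22.56306°, λ = -22.65250°
δ = d/R = 84.4/6371 = 0.013248 rad
φ₂ = arcsin(sin φ₁ cos δ + cos φ₁ sin δ cos θ)
   = arcsin(0.38370·0.99991 + 0.92346·0.01325·-0.89259) = 21.88514°
λ₂ = λ₁ + atan2(sin θ sin δ cos φ₁, cos δ − sin φ₁ sin φ₂) = -22.28370°

21.885°N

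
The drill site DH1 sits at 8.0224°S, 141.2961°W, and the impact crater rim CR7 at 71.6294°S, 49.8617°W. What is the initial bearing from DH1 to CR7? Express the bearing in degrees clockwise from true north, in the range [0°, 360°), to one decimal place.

Δλ = 91.4344°
y = sin Δλ · cos φ₂ = 0.315063
x = cos φ₁ sin φ₂ − sin φ₁ cos φ₂ cos Δλ = -0.940851
θ = atan2(y, x) = 161.4858° → 161.4858° (mod 360°)

161.5°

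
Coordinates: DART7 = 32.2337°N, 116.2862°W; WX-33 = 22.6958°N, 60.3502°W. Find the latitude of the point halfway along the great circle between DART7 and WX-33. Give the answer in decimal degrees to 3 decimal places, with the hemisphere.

30.471°N

Bx = cos φ₂ cos Δλ = 0.516747,  By = cos φ₂ sin Δλ = 0.764265
φₘ = atan2(sin φ₁ + sin φ₂, √((cos φ₁ + Bx)² + By²)) = 30.47097°
λₘ = λ₁ + atan2(By, cos φ₁ + Bx) = -86.99914°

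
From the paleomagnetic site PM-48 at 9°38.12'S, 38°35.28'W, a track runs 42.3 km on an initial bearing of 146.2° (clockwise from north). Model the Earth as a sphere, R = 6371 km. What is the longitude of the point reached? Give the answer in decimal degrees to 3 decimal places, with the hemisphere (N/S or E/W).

PM-48: φ = -9.63533°, λ = -38.58800°
δ = d/R = 42.3/6371 = 0.006639 rad
φ₂ = arcsin(sin φ₁ cos δ + cos φ₁ sin δ cos θ)
   = arcsin(-0.16738·0.99998 + 0.98589·0.00664·-0.83098) = -9.95138°
λ₂ = λ₁ + atan2(sin θ sin δ cos φ₁, cos δ − sin φ₁ sin φ₂) = -38.37315°

38.373°W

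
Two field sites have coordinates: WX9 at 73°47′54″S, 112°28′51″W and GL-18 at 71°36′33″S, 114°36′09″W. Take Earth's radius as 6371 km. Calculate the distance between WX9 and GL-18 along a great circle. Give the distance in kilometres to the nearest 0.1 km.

253.3 km

WX9: φ = -73.79833°, λ = -112.48083°
GL-18: φ = -71.60917°, λ = -114.60250°
Δφ = 2.1892°,  Δλ = -2.1217°
a = sin²(Δφ/2) + cos φ₁ cos φ₂ sin²(Δλ/2) = 0.000395
c = 2·arcsin(√a) = 0.039757 rad = 2.2779°
d = R·c = 6371 × 0.039757 = 253.3 km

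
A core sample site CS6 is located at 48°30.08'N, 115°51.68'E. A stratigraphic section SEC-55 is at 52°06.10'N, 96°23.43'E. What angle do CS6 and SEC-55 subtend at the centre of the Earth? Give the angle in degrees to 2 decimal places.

CS6: φ = +48.50133°, λ = +115.86133°
SEC-55: φ = +52.10167°, λ = +96.39050°
Δφ = 3.6003°,  Δλ = -19.4708°
a = sin²(Δφ/2) + cos φ₁ cos φ₂ sin²(Δλ/2) = 0.012625
c = 2·arcsin(√a) = 0.225198 rad = 12.9029°

12.90°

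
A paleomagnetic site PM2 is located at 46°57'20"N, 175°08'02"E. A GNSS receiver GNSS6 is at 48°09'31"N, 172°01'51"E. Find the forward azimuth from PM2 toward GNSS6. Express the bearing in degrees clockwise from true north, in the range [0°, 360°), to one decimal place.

PM2: φ = +46.95556°, λ = +175.13389°
GNSS6: φ = +48.15861°, λ = +172.03083°
Δλ = -3.1031°
y = sin Δλ · cos φ₂ = -0.036110
x = cos φ₁ sin φ₂ − sin φ₁ cos φ₂ cos Δλ = 0.021711
θ = atan2(y, x) = -58.9843° → 301.0157° (mod 360°)

301.0°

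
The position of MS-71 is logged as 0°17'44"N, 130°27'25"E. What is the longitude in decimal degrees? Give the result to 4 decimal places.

130° + 27′/60 + 25″/3600 = 130 + 0.45000 + 0.00694 = 130.4569°

130.4569°E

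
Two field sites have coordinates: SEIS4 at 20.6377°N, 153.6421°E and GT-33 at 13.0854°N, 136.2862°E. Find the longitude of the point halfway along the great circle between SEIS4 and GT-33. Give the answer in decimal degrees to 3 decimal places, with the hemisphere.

144.789°E

Bx = cos φ₂ cos Δλ = 0.929686,  By = cos φ₂ sin Δλ = -0.290560
φₘ = atan2(sin φ₁ + sin φ₂, √((cos φ₁ + Bx)² + By²)) = 17.04548°
λₘ = λ₁ + atan2(By, cos φ₁ + Bx) = 144.78921°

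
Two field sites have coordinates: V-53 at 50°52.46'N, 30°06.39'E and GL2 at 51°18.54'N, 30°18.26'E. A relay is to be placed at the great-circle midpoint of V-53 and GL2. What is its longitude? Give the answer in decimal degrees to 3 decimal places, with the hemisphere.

30.205°E

V-53: φ = +50.87433°, λ = +30.10650°
GL2: φ = +51.30900°, λ = +30.30433°
Bx = cos φ₂ cos Δλ = 0.625116,  By = cos φ₂ sin Δλ = 0.002158
φₘ = atan2(sin φ₁ + sin φ₂, √((cos φ₁ + Bx)² + By²)) = 51.09171°
λₘ = λ₁ + atan2(By, cos φ₁ + Bx) = 30.20495°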